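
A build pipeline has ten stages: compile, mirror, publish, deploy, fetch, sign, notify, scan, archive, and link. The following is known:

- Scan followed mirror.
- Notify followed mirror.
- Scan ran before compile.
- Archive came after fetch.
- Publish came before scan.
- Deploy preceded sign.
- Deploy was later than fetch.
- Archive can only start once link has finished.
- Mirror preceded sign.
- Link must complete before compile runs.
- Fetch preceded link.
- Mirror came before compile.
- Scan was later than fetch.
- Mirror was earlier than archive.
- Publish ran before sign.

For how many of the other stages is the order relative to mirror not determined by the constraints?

4

Forced after mirror: archive, compile, notify, scan, and sign.
That leaves deploy, fetch, link, and publish with no forced order relative to mirror — 4.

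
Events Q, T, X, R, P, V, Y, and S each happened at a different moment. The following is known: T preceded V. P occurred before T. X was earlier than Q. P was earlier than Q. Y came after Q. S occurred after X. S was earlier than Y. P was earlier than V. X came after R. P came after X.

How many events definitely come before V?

4

Directly stated before V: P and T.
R reaches V via R → X → P → V.
X reaches V via X → P → V.
That's P, R, T, and X — 4 in all.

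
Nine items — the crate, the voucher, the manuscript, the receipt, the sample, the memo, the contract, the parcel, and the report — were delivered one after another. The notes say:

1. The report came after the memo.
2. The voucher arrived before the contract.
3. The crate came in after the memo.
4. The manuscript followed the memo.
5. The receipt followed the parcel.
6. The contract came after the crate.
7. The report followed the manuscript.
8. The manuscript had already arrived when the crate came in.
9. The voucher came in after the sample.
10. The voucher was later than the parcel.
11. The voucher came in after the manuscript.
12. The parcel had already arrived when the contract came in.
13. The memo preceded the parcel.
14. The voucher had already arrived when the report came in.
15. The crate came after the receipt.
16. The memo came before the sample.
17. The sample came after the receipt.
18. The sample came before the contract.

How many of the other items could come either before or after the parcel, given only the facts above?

Forced before the parcel: the memo; forced after the parcel: the contract, the crate, the receipt, the report, the sample, and the voucher.
That leaves the manuscript with no forced order relative to the parcel — 1.

1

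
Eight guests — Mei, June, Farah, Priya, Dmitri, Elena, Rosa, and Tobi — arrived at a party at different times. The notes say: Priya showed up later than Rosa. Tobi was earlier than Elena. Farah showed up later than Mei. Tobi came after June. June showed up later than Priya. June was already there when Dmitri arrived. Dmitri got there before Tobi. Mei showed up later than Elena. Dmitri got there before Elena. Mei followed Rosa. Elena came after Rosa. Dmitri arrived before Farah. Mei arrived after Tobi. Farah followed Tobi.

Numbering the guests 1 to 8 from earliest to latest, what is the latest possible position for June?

June must come before Dmitri, Elena, Farah, Mei, and Tobi — 5 guests forced after them.
Everything else can be placed before June in some valid order, so June can sit as late as position 8 − 5 = 3.

3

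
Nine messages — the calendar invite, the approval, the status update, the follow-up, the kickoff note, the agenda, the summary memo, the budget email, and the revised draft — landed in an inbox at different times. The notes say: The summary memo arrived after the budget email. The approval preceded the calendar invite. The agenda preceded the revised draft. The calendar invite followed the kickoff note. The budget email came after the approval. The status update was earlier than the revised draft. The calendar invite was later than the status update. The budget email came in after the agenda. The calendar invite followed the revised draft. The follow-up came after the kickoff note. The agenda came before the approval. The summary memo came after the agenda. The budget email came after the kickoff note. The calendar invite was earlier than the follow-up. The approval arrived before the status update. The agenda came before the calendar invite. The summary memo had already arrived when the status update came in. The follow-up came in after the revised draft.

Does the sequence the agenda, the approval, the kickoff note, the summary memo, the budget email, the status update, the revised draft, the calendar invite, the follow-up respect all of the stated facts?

no

The constraints require the budget email before the summary memo, but in the proposed sequence the summary memo appears ahead of the budget email. That one violation is enough.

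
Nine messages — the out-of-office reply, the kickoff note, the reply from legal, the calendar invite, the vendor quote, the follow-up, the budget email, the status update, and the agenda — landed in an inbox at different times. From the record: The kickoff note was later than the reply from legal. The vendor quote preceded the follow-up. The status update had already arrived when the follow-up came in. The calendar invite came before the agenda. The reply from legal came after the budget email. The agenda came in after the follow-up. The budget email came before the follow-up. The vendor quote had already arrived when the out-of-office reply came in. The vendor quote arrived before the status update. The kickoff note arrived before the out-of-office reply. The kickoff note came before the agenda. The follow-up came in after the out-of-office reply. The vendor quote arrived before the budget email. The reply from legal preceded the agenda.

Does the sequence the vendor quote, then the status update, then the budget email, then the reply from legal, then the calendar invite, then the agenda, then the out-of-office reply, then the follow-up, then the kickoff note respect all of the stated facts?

no

The constraints require the kickoff note before the out-of-office reply, but in the proposed sequence the out-of-office reply appears ahead of the kickoff note. That one violation is enough.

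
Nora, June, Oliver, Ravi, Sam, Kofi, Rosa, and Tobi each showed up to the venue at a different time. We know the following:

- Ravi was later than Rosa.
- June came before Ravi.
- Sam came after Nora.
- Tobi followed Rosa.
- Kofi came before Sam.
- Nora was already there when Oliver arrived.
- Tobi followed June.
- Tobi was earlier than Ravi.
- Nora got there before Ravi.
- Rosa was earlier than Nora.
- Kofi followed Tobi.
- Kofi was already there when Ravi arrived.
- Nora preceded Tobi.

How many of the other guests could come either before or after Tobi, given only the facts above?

1

Forced before Tobi: June, Nora, and Rosa; forced after Tobi: Kofi, Ravi, and Sam.
That leaves Oliver with no forced order relative to Tobi — 1.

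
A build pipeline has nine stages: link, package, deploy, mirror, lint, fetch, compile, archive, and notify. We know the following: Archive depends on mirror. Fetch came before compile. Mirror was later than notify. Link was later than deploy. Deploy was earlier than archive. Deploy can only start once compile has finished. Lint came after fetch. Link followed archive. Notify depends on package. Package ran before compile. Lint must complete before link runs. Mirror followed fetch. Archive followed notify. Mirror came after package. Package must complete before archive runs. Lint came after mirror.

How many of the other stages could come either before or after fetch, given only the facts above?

2

Forced after fetch: archive, compile, deploy, link, lint, and mirror.
That leaves notify and package with no forced order relative to fetch — 2.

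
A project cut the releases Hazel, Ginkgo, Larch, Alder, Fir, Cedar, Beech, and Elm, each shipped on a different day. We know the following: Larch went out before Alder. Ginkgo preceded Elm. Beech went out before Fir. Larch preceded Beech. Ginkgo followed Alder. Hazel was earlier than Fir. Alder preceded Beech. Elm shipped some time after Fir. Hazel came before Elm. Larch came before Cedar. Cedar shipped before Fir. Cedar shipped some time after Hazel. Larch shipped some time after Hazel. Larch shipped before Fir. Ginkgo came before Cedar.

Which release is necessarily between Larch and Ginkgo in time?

Tracing the constraints gives Larch → Alder → Ginkgo, so Alder sits after Larch and before Ginkgo.
No other release is forced both after Larch and before Ginkgo.

Alder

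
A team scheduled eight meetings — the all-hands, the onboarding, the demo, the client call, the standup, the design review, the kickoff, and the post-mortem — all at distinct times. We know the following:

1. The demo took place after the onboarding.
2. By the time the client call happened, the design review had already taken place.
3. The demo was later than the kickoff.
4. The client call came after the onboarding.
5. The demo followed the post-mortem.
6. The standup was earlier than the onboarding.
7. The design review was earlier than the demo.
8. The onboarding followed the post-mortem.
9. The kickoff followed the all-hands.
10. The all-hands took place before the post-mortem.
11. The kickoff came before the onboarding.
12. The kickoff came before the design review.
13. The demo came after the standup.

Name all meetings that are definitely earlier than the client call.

Directly stated before the client call: the design review and the onboarding.
The all-hands reaches the client call via the all-hands → the post-mortem → the onboarding → the client call.
The kickoff reaches the client call via the kickoff → the onboarding → the client call.
The post-mortem reaches the client call via the post-mortem → the onboarding → the client call.
Likewise the standup reaches the client call by chaining the stated constraints.

the all-hands, the design review, the kickoff, the onboarding, the post-mortem, the standup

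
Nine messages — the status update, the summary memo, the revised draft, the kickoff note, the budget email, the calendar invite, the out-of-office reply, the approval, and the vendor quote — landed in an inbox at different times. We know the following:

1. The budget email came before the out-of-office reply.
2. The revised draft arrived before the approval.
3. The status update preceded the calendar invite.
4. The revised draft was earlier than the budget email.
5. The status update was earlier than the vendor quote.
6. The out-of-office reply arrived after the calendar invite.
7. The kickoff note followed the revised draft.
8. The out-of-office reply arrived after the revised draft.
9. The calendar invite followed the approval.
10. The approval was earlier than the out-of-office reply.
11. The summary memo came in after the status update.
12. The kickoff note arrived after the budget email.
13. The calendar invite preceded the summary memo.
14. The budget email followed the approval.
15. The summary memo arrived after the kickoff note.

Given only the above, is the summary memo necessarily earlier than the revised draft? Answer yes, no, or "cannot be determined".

no

Tracing the constraints gives the revised draft → the kickoff note → the summary memo, so the revised draft must come before the summary memo.
That means the summary memo cannot be before the revised draft.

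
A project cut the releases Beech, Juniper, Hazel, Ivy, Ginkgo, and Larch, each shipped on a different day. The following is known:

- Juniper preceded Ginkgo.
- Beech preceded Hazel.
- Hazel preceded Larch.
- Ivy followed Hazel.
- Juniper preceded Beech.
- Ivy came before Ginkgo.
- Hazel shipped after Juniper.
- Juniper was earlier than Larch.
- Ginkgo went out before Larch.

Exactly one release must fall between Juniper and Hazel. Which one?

Tracing the constraints gives Juniper → Beech → Hazel, so Beech sits after Juniper and before Hazel.
No other release is forced both after Juniper and before Hazel.

Beech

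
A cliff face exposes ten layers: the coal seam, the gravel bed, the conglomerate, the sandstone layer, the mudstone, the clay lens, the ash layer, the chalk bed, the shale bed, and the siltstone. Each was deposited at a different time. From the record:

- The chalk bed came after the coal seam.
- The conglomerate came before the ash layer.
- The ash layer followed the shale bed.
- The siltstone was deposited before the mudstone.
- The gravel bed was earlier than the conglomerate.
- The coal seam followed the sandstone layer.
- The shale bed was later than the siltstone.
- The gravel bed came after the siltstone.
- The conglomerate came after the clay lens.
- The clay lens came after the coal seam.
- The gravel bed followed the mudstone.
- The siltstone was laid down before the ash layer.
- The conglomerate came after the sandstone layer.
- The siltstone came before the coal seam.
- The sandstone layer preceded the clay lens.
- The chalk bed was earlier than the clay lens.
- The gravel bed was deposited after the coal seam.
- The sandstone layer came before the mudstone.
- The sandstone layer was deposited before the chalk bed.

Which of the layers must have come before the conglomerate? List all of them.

Directly stated before the conglomerate: the clay lens, the gravel bed, and the sandstone layer.
The chalk bed reaches the conglomerate via the chalk bed → the clay lens → the conglomerate.
The coal seam reaches the conglomerate via the coal seam → the gravel bed → the conglomerate.
The mudstone reaches the conglomerate via the mudstone → the gravel bed → the conglomerate.
Likewise the siltstone reaches the conglomerate by chaining the stated constraints.

the chalk bed, the clay lens, the coal seam, the gravel bed, the mudstone, the sandstone layer, the siltstone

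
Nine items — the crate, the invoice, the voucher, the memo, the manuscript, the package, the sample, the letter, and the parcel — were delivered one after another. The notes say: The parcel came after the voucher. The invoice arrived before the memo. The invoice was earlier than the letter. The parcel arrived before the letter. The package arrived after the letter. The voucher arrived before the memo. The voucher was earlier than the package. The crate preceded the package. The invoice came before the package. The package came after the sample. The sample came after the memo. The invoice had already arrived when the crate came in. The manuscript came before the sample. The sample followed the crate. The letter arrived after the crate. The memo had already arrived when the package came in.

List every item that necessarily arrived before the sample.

Directly stated before the sample: the crate, the manuscript, and the memo.
The invoice reaches the sample via the invoice → the memo → the sample.
The voucher reaches the sample via the voucher → the memo → the sample.
No chain forces the parcel (or any of the others) ahead of the sample.

the crate, the invoice, the manuscript, the memo, the voucher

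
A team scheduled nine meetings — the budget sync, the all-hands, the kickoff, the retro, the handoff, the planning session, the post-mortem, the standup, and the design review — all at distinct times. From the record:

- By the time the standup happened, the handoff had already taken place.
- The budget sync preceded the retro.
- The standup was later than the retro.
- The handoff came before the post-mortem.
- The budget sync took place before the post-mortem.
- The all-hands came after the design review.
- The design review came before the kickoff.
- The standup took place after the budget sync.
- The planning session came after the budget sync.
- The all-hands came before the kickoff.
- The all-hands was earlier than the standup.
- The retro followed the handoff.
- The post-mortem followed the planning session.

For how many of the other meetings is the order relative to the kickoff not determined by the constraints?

Forced before the kickoff: the all-hands and the design review.
That leaves the budget sync, the handoff, the planning session, the post-mortem, the retro, and the standup with no forced order relative to the kickoff — 6.

6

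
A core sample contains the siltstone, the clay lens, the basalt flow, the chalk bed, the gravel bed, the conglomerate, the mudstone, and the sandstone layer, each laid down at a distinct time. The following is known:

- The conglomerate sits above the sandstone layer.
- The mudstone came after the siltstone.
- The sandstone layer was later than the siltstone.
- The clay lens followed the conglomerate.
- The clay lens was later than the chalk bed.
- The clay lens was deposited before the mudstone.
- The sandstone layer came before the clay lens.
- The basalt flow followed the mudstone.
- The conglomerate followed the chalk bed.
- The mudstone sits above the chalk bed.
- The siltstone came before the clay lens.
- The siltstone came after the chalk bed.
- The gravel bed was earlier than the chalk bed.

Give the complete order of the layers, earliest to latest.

The constraints fix every adjacent pair, so only one ordering works:
the gravel bed → the chalk bed → the siltstone → the sandstone layer → the conglomerate → the clay lens → the mudstone → the basalt flow.

the gravel bed, the chalk bed, the siltstone, the sandstone layer, the conglomerate, the clay lens, the mudstone, the basalt flow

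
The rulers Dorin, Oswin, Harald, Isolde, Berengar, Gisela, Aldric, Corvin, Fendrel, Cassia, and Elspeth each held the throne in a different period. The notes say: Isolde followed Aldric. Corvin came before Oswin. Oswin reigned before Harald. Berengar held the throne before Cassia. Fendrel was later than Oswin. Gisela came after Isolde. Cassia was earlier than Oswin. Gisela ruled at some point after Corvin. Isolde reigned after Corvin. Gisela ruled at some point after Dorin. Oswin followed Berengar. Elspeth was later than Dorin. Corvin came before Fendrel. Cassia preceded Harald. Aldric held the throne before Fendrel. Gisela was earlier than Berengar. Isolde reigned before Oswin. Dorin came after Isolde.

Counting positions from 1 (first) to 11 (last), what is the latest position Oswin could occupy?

Oswin must come before Fendrel and Harald — 2 rulers forced after them.
Everything else can be placed before Oswin in some valid order, so Oswin can sit as late as position 11 − 2 = 9.

9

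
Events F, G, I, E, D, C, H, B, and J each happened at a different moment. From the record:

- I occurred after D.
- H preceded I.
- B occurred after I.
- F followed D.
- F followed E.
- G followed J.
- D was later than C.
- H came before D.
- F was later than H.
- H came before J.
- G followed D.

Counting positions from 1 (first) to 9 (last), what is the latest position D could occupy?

D must come before B, F, G, and I — 4 events forced after it.
Everything else can be placed before D in some valid order, so D can sit as late as position 9 − 4 = 5.

5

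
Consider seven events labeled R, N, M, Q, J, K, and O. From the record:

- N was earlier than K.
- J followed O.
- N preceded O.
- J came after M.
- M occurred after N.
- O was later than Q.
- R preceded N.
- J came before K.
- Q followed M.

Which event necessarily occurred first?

R has a chain of constraints placing it before every other event, so R must be first.

R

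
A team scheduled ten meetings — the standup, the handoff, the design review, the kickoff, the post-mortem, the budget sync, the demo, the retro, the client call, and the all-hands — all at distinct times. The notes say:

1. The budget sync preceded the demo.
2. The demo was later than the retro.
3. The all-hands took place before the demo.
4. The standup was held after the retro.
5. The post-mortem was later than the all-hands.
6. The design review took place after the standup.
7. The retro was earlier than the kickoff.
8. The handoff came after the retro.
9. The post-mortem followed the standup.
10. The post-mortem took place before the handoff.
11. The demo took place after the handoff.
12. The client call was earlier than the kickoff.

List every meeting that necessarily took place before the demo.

Directly stated before the demo: the all-hands, the budget sync, the handoff, and the retro.
The post-mortem reaches the demo via the post-mortem → the handoff → the demo.
The standup reaches the demo via the standup → the post-mortem → the handoff → the demo.
No chain forces the client call (or any of the others) ahead of the demo.

the all-hands, the budget sync, the handoff, the post-mortem, the retro, the standup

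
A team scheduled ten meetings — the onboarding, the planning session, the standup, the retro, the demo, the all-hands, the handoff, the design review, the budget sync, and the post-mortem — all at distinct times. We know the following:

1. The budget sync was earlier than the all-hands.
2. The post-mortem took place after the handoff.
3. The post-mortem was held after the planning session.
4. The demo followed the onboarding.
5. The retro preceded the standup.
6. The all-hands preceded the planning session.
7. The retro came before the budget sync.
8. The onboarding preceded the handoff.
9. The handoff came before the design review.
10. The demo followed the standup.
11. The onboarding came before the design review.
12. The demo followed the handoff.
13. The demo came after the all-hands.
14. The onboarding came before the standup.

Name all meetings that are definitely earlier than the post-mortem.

Directly stated before the post-mortem: the handoff and the planning session.
The all-hands reaches the post-mortem via the all-hands → the planning session → the post-mortem.
The budget sync reaches the post-mortem via the budget sync → the all-hands → the planning session → the post-mortem.
The onboarding reaches the post-mortem via the onboarding → the handoff → the post-mortem.
Likewise the retro reaches the post-mortem by chaining the stated constraints.

the all-hands, the budget sync, the handoff, the onboarding, the planning session, the retro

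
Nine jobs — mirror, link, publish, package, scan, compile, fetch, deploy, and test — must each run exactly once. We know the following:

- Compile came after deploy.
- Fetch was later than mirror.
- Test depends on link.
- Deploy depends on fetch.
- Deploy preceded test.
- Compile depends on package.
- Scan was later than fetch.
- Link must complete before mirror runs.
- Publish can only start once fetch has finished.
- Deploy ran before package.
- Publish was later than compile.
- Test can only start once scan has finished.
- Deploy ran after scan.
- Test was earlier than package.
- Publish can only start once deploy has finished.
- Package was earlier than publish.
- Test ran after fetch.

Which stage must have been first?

link

Link has a chain of constraints placing it before every other stage, so link must be first.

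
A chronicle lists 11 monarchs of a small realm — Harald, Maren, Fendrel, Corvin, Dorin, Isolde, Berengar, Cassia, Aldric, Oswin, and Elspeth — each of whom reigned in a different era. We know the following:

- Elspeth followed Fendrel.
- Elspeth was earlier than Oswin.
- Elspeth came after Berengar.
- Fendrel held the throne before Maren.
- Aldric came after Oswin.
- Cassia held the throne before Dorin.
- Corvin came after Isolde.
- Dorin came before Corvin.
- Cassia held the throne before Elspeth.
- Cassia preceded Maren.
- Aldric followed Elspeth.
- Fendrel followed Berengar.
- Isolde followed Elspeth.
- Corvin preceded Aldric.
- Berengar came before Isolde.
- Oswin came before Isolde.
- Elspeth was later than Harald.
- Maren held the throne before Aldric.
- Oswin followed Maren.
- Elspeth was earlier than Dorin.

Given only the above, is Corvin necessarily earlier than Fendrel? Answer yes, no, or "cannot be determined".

Tracing the constraints gives Fendrel → Elspeth → Isolde → Corvin, so Fendrel must come before Corvin.
That means Corvin cannot be before Fendrel.

no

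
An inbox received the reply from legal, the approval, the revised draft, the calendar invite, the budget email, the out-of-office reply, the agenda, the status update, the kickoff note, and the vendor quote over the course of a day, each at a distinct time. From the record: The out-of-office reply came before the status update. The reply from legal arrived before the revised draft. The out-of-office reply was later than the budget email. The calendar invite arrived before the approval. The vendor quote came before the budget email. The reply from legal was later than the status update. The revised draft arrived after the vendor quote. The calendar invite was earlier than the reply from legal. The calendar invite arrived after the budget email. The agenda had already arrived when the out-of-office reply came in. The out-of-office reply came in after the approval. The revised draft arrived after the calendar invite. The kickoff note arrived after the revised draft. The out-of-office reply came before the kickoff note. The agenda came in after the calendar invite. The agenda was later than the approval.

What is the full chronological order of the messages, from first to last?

the vendor quote, the budget email, the calendar invite, the approval, the agenda, the out-of-office reply, the status update, the reply from legal, the revised draft, the kickoff note

The constraints fix every adjacent pair, so only one ordering works:
the vendor quote → the budget email → the calendar invite → the approval → the agenda → the out-of-office reply → the status update → the reply from legal → the revised draft → the kickoff note.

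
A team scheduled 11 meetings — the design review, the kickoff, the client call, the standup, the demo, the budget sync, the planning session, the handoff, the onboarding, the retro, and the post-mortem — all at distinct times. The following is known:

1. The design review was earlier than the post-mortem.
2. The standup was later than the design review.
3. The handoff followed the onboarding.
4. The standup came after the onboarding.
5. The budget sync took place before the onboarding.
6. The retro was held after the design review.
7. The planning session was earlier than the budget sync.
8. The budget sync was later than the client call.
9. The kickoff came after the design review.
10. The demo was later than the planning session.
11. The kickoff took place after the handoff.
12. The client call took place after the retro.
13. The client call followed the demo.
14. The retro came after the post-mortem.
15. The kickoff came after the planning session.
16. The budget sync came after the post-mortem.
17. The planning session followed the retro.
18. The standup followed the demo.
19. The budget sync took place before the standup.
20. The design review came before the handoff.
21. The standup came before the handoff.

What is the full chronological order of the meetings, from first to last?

the design review, the post-mortem, the retro, the planning session, the demo, the client call, the budget sync, the onboarding, the standup, the handoff, the kickoff

The constraints fix every adjacent pair, so only one ordering works:
the design review → the post-mortem → the retro → the planning session → the demo → the client call → the budget sync → the onboarding → the standup → the handoff → the kickoff.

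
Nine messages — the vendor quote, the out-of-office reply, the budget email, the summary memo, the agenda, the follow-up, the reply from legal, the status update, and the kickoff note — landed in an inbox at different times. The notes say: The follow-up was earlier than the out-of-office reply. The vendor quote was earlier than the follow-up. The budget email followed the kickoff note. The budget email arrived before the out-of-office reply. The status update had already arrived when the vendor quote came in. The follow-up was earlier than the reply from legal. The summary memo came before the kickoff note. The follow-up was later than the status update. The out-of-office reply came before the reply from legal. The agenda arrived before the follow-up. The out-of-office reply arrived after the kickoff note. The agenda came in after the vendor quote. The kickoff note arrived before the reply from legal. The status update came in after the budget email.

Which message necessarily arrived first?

the summary memo

The summary memo has a chain of constraints placing it before every other message, so the summary memo must be first.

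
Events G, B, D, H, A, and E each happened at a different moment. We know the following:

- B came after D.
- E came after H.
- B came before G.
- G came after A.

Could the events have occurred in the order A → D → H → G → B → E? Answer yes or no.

The constraints require B before G, but in the proposed sequence G appears ahead of B. That one violation is enough.

no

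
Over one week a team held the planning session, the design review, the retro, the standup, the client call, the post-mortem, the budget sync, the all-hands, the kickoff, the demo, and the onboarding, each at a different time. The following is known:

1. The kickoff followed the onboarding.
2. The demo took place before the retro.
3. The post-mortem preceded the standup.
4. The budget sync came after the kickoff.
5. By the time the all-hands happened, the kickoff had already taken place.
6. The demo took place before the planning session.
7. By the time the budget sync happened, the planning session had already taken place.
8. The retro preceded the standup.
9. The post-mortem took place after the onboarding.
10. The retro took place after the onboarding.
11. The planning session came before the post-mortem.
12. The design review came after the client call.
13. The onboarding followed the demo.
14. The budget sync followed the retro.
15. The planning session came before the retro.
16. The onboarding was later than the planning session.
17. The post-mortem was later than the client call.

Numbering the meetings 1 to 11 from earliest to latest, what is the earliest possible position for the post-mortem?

5

The client call, the demo, the onboarding, and the planning session must all come before the post-mortem — 4 forced predecessors.
Nothing else is forced ahead of the post-mortem, so its earliest slot is position 4 + 1 = 5.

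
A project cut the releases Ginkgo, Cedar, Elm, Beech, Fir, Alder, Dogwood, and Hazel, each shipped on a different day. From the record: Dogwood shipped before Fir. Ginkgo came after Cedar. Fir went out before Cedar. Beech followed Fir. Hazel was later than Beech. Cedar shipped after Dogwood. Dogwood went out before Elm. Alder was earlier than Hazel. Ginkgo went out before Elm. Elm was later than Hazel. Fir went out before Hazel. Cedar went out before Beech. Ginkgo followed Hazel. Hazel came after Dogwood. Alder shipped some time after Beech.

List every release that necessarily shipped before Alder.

Directly stated before Alder: Beech.
Cedar reaches Alder via Cedar → Beech → Alder.
Dogwood reaches Alder via Dogwood → Cedar → Beech → Alder.
Fir reaches Alder via Fir → Beech → Alder.

Beech, Cedar, Dogwood, Fir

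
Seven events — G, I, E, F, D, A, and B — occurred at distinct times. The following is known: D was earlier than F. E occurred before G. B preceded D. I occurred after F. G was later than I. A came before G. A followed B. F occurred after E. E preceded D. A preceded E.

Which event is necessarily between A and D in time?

E

Tracing the constraints gives A → E → D, so E sits after A and before D.
No other event is forced both after A and before D.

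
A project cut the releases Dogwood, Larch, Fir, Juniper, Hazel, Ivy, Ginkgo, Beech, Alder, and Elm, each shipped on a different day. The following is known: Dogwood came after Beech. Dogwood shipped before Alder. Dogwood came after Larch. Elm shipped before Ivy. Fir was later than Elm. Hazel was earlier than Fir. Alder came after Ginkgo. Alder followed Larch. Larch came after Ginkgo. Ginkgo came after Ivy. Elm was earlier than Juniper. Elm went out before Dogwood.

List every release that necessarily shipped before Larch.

Directly stated before Larch: Ginkgo.
Elm reaches Larch via Elm → Ivy → Ginkgo → Larch.
Ivy reaches Larch via Ivy → Ginkgo → Larch.

Elm, Ginkgo, Ivy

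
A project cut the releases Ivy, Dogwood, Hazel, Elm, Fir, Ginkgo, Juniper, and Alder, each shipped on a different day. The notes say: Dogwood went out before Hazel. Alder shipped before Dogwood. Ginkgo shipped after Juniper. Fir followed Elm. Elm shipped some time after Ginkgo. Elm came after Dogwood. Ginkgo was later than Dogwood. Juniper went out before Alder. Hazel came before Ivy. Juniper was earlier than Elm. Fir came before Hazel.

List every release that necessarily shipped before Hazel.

Alder, Dogwood, Elm, Fir, Ginkgo, Juniper

Directly stated before Hazel: Dogwood and Fir.
Alder reaches Hazel via Alder → Dogwood → Hazel.
Elm reaches Hazel via Elm → Fir → Hazel.
Ginkgo reaches Hazel via Ginkgo → Elm → Fir → Hazel.
Likewise Juniper reaches Hazel by chaining the stated constraints.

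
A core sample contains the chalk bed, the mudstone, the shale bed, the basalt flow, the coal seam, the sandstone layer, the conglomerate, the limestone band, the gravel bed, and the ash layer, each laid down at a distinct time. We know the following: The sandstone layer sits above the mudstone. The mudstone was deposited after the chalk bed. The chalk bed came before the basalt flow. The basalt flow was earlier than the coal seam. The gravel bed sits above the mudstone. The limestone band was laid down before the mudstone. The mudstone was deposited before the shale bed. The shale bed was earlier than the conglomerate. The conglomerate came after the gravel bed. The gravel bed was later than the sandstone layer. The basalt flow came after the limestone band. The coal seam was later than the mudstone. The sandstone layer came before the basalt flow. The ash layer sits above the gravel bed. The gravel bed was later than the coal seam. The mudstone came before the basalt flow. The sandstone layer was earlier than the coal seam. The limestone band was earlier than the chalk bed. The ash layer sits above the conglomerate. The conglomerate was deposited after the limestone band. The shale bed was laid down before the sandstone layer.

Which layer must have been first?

The limestone band has a chain of constraints placing it before every other layer, so the limestone band must be first.

the limestone band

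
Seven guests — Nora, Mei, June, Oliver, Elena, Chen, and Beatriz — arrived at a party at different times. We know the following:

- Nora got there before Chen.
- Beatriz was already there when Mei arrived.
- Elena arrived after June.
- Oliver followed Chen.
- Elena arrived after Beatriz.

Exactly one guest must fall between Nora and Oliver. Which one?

Chen

Tracing the constraints gives Nora → Chen → Oliver, so Chen sits after Nora and before Oliver.
No other guest is forced both after Nora and before Oliver.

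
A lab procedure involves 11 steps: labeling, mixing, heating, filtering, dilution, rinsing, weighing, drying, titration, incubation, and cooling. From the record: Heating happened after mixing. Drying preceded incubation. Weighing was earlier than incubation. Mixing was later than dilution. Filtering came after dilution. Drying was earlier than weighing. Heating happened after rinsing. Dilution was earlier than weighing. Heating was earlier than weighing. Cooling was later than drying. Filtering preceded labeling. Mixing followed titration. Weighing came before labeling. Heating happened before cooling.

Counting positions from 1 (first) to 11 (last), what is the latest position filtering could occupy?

Filtering must come before labeling — 1 step forced after it.
Everything else can be placed before filtering in some valid order, so filtering can sit as late as position 11 − 1 = 10.

10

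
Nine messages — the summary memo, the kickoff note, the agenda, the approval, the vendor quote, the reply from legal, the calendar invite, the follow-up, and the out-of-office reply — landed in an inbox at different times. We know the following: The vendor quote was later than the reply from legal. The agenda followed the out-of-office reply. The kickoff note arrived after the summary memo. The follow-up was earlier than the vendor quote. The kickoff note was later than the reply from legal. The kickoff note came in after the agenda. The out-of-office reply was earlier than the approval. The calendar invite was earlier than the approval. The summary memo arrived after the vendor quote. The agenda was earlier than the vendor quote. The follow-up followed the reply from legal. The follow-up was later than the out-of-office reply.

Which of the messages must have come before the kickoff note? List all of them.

the agenda, the follow-up, the out-of-office reply, the reply from legal, the summary memo, the vendor quote

Directly stated before the kickoff note: the agenda, the reply from legal, and the summary memo.
The follow-up reaches the kickoff note via the follow-up → the vendor quote → the summary memo → the kickoff note.
The out-of-office reply reaches the kickoff note via the out-of-office reply → the agenda → the kickoff note.
The vendor quote reaches the kickoff note via the vendor quote → the summary memo → the kickoff note.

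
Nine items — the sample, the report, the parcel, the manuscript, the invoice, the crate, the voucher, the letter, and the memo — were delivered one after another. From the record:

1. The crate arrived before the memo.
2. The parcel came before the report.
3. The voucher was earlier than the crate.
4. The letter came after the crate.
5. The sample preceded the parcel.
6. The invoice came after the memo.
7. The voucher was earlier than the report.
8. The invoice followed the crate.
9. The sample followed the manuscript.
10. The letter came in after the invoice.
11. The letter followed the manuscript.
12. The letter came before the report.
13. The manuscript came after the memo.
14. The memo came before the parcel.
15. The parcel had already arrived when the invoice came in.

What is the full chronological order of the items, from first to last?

The constraints fix every adjacent pair, so only one ordering works:
the voucher → the crate → the memo → the manuscript → the sample → the parcel → the invoice → the letter → the report.

the voucher, the crate, the memo, the manuscript, the sample, the parcel, the invoice, the letter, the report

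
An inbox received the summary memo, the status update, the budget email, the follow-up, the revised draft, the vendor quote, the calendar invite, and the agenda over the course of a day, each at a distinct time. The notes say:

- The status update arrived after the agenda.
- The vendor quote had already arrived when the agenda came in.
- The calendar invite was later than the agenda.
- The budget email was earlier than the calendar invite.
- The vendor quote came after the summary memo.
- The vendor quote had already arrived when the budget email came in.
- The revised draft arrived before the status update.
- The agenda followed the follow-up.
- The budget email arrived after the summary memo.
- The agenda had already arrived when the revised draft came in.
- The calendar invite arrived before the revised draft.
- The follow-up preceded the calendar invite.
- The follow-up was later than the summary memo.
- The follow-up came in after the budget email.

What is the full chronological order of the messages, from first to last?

the summary memo, the vendor quote, the budget email, the follow-up, the agenda, the calendar invite, the revised draft, the status update

The constraints fix every adjacent pair, so only one ordering works:
the summary memo → the vendor quote → the budget email → the follow-up → the agenda → the calendar invite → the revised draft → the status update.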